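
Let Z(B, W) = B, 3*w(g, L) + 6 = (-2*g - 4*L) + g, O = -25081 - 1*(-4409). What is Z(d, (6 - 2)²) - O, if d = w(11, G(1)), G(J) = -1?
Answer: 62003/3 ≈ 20668.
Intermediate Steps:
O = -20672 (O = -25081 + 4409 = -20672)
w(g, L) = -2 - 4*L/3 - g/3 (w(g, L) = -2 + ((-2*g - 4*L) + g)/3 = -2 + ((-4*L - 2*g) + g)/3 = -2 + (-g - 4*L)/3 = -2 + (-4*L/3 - g/3) = -2 - 4*L/3 - g/3)
d = -13/3 (d = -2 - 4/3*(-1) - ⅓*11 = -2 + 4/3 - 11/3 = -13/3 ≈ -4.3333)
Z(d, (6 - 2)²) - O = -13/3 - 1*(-20672) = -13/3 + 20672 = 62003/3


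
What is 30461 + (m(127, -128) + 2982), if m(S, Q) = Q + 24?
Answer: 33339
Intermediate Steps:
m(S, Q) = 24 + Q
30461 + (m(127, -128) + 2982) = 30461 + ((24 - 128) + 2982) = 30461 + (-104 + 2982) = 30461 + 2878 = 33339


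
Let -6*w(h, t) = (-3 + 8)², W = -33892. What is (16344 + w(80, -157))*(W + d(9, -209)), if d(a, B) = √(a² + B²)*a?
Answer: -1661368894/3 + 294117*√43762/2 ≈ -5.2303e+8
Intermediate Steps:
w(h, t) = -25/6 (w(h, t) = -(-3 + 8)²/6 = -⅙*5² = -⅙*25 = -25/6)
d(a, B) = a*√(B² + a²) (d(a, B) = √(B² + a²)*a = a*√(B² + a²))
(16344 + w(80, -157))*(W + d(9, -209)) = (16344 - 25/6)*(-33892 + 9*√((-209)² + 9²)) = 98039*(-33892 + 9*√(43681 + 81))/6 = 98039*(-33892 + 9*√43762)/6 = -1661368894/3 + 294117*√43762/2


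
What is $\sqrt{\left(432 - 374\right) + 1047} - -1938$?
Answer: $1938 + \sqrt{1105} \approx 1971.2$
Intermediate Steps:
$\sqrt{\left(432 - 374\right) + 1047} - -1938 = \sqrt{\left(432 - 374\right) + 1047} + 1938 = \sqrt{58 + 1047} + 1938 = \sqrt{1105} + 1938 = 1938 + \sqrt{1105}$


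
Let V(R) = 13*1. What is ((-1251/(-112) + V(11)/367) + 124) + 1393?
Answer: 62815341/41104 ≈ 1528.2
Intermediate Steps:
V(R) = 13
((-1251/(-112) + V(11)/367) + 124) + 1393 = ((-1251/(-112) + 13/367) + 124) + 1393 = ((-1251*(-1/112) + 13*(1/367)) + 124) + 1393 = ((1251/112 + 13/367) + 124) + 1393 = (460573/41104 + 124) + 1393 = 5557469/41104 + 1393 = 62815341/41104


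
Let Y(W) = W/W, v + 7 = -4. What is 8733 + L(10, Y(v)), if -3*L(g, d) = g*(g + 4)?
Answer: 26059/3 ≈ 8686.3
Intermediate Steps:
v = -11 (v = -7 - 4 = -11)
Y(W) = 1
L(g, d) = -g*(4 + g)/3 (L(g, d) = -g*(g + 4)/3 = -g*(4 + g)/3)
8733 + L(10, Y(v)) = 8733 - ⅓*10*(4 + 10) = 8733 - ⅓*10*14 = 8733 - 140/3 = 26059/3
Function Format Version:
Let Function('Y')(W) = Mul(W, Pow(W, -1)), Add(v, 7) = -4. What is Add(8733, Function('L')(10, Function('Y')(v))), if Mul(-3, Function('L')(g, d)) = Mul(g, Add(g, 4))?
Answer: Rational(26059, 3) ≈ 8686.3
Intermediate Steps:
v = -11 (v = Add(-7, -4) = -11)
Function('Y')(W) = 1
Function('L')(g, d) = Mul(Rational(-1, 3), g, Add(4, g)) (Function('L')(g, d) = Mul(Rational(-1, 3), Mul(g, Add(g, 4))) = Mul(Rational(-1, 3), Mul(g, Add(4, g))) = Mul(Rational(-1, 3), g, Add(4, g)))
Add(8733, Function('L')(10, Function('Y')(v))) = Add(8733, Mul(Rational(-1, 3), 10, Add(4, 10))) = Add(8733, Mul(Rational(-1, 3), 10, 14)) = Add(8733, Rational(-140, 3)) = Rational(26059, 3)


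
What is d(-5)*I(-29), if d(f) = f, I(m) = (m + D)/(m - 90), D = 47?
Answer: 90/119 ≈ 0.75630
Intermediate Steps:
I(m) = (47 + m)/(-90 + m) (I(m) = (m + 47)/(m - 90) = (47 + m)/(-90 + m))
d(-5)*I(-29) = -5*(47 - 29)/(-90 - 29) = -5*18/(-119) = -(-5)*18/119 = -5*(-18/119) = 90/119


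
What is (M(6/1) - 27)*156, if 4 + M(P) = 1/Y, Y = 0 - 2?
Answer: -4914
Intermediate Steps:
Y = -2
M(P) = -9/2 (M(P) = -4 + 1/(-2) = -4 - 1/2 = -9/2)
(M(6/1) - 27)*156 = (-9/2 - 27)*156 = -63/2*156 = -4914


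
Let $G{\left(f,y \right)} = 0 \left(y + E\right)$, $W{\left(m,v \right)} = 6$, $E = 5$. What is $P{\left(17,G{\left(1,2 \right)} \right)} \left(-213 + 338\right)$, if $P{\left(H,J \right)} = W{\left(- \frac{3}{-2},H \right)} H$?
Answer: $12750$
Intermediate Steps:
$G{\left(f,y \right)} = 0$ ($G{\left(f,y \right)} = 0 \left(y + 5\right) = 0 \left(5 + y\right) = 0$)
$P{\left(H,J \right)} = 6 H$
$P{\left(17,G{\left(1,2 \right)} \right)} \left(-213 + 338\right) = 6 \cdot 17 \left(-213 + 338\right) = 102 \cdot 125 = 12750$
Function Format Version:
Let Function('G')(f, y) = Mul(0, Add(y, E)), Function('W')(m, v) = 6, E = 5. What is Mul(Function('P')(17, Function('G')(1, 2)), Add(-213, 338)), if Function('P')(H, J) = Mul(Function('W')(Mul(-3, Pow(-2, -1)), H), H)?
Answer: 12750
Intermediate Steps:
Function('G')(f, y) = 0 (Function('G')(f, y) = Mul(0, Add(y, 5)) = Mul(0, Add(5, y)) = 0)
Function('P')(H, J) = Mul(6, H)
Mul(Function('P')(17, Function('G')(1, 2)), Add(-213, 338)) = Mul(Mul(6, 17), Add(-213, 338)) = Mul(102, 125) = 12750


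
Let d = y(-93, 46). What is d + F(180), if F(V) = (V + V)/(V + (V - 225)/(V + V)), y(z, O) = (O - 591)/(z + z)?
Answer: 1319935/267654 ≈ 4.9315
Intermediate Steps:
y(z, O) = (-591 + O)/(2*z) (y(z, O) = (-591 + O)/((2*z)) = (-591 + O)*(1/(2*z)) = (-591 + O)/(2*z))
F(V) = 2*V/(V + (-225 + V)/(2*V)) (F(V) = (2*V)/(V + (-225 + V)/((2*V))) = (2*V)/(V + (-225 + V)*(1/(2*V))) = (2*V)/(V + (-225 + V)/(2*V)) = 2*V/(V + (-225 + V)/(2*V)))
d = 545/186 (d = (½)*(-591 + 46)/(-93) = (½)*(-1/93)*(-545) = 545/186 ≈ 2.9301)
d + F(180) = 545/186 + 4*180²/(-225 + 180 + 2*180²) = 545/186 + 4*32400/(-225 + 180 + 2*32400) = 545/186 + 4*32400/(-225 + 180 + 64800) = 545/186 + 4*32400/64755 = 545/186 + 4*32400*(1/64755) = 545/186 + 2880/1439 = 1319935/267654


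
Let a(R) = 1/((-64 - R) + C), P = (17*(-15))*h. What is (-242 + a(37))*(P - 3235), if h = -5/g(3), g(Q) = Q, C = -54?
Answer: 21081182/31 ≈ 6.8004e+5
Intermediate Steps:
h = -5/3 ≈ -1.6667
P = 425 (P = (17*(-15))*(-5/3) = -255*(-5/3) = 425)
a(R) = 1/(-118 - R) (a(R) = 1/((-64 - R) - 54) = 1/(-118 - R))
(-242 + a(37))*(P - 3235) = (-242 - 1/(118 + 37))*(425 - 3235) = (-242 - 1/155)*(-2810) = -37511/155*(-2810) = 21081182/31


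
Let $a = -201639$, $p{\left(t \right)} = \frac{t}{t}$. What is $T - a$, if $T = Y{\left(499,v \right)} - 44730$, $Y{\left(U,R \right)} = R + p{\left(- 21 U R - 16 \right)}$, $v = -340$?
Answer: $156570$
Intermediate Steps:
$p{\left(t \right)} = 1$
$Y{\left(U,R \right)} = 1 + R$ ($Y{\left(U,R \right)} = R + 1 = 1 + R$)
$T = -45069$ ($T = \left(1 - 340\right) - 44730 = -339 - 44730 = -45069$)
$T - a = -45069 - -201639 = -45069 + 201639 = 156570$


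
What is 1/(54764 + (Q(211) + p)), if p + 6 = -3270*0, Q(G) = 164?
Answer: 1/54922 ≈ 1.8208e-5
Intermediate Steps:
p = -6 (p = -6 - 3270*0 = -6 + 0 = -6)
1/(54764 + (Q(211) + p)) = 1/(54764 + (164 - 6)) = 1/(54764 + 158) = 1/54922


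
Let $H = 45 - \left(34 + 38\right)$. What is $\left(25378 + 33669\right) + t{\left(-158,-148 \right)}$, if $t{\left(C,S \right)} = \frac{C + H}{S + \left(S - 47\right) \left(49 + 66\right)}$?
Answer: $\frac{1332868116}{22573} \approx 59047.0$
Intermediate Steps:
$H = -27$ ($H = 45 - 72 = -27$)
$t{\left(C,S \right)} = \frac{-27 + C}{-5405 + 116 S}$ ($t{\left(C,S \right)} = \frac{C - 27}{S + \left(S - 47\right) \left(49 + 66\right)} = \frac{-27 + C}{S + \left(-47 + S\right) 115} = \frac{-27 + C}{S + \left(-5405 + 115 S\right)} = \frac{-27 + C}{-5405 + 116 S}$)
$\left(25378 + 33669\right) + t{\left(-158,-148 \right)} = \left(25378 + 33669\right) + \frac{-27 - 158}{-5405 + 116 \left(-148\right)} = 59047 + \frac{1}{-5405 - 17168} \left(-185\right) = 59047 + \frac{1}{-22573} \left(-185\right) = 59047 - - \frac{185}{22573} = 59047 + \frac{185}{22573} = \frac{1332868116}{22573}$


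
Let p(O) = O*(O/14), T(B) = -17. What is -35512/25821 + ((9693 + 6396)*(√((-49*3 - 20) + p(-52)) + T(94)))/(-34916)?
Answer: 5822442181/901566036 - 16089*√1281/244412 ≈ 4.1021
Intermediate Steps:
p(O) = O²/14 (p(O) = O*(O*(1/14)) = O*(O/14) = O²/14)
-35512/25821 + ((9693 + 6396)*(√((-49*3 - 20) + p(-52)) + T(94)))/(-34916) = -35512/25821 + ((9693 + 6396)*(√((-49*3 - 20) + (1/14)*(-52)²) - 17))/(-34916) = -35512*1/25821 + (16089*(√((-147 - 20) + (1/14)*2704) - 17))*(-1/34916) = -35512/25821 + (16089*(√(-167 + 1352/7) - 17))*(-1/34916) = -35512/25821 + (16089*(√(183/7) - 17))*(-1/34916) = -35512/25821 + (16089*(√1281/7 - 17))*(-1/34916) = -35512/25821 + (16089*(-17 + √1281/7))*(-1/34916) = -35512/25821 + (-273513 + 16089*√1281/7)*(-1/34916) = -35512/25821 + (273513/34916 - 16089*√1281/244412) = 5822442181/901566036 - 16089*√1281/244412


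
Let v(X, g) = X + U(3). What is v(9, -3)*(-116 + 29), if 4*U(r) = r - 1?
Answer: -1653/2 ≈ -826.50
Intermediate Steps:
U(r) = -¼ + r/4 (U(r) = (r - 1)/4 = (-1 + r)/4 = -¼ + r/4)
v(X, g) = ½ + X (v(X, g) = X + (-¼ + (¼)*3) = X + (-¼ + ¾) = X + ½ = ½ + X)
v(9, -3)*(-116 + 29) = (½ + 9)*(-116 + 29) = (19/2)*(-87) = -1653/2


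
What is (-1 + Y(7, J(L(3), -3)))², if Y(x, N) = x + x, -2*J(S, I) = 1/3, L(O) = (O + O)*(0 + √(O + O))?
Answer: 169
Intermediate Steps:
L(O) = 2*√2*O^(3/2) (L(O) = (2*O)*(0 + √(2*O)) = (2*O)*(0 + √2*√O) = (2*O)*(√2*√O) = 2*√2*O^(3/2))
J(S, I) = -⅙ (J(S, I) = -½/3 = -½*⅓ = -⅙)
Y(x, N) = 2*x
(-1 + Y(7, J(L(3), -3)))² = (-1 + 2*7)² = (-1 + 14)² = 13² = 169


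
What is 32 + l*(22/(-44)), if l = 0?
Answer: 32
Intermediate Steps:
32 + l*(22/(-44)) = 32 + 0*(22/(-44)) = 32 + 0*(22*(-1/44)) = 32 + 0*(-½) = 32 + 0 = 32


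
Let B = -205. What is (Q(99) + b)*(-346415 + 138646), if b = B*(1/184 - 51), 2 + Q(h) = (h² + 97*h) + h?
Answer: -1145160189531/184 ≈ -6.2237e+9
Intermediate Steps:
Q(h) = -2 + h² + 98*h (Q(h) = -2 + ((h² + 97*h) + h) = -2 + (h² + 98*h) = -2 + h² + 98*h)
b = 1923515/184 (b = -205*(1/184 - 51) = -205*(-9383/184) = 1923515/184 ≈ 10454.)
(Q(99) + b)*(-346415 + 138646) = ((-2 + 99² + 98*99) + 1923515/184)*(-346415 + 138646) = ((-2 + 9801 + 9702) + 1923515/184)*(-207769) = (19501 + 1923515/184)*(-207769) = (5511699/184)*(-207769) = -1145160189531/184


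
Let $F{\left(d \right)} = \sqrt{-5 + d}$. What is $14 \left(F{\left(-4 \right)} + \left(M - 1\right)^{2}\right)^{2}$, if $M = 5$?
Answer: $3458 + 1344 i \approx 3458.0 + 1344.0 i$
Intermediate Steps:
$14 \left(F{\left(-4 \right)} + \left(M - 1\right)^{2}\right)^{2} = 14 \left(\sqrt{-5 - 4} + \left(5 - 1\right)^{2}\right)^{2} = 14 \left(\sqrt{-9} + 4^{2}\right)^{2} = 14 \left(3 i + 16\right)^{2} = 14 \left(16 + 3 i\right)^{2}$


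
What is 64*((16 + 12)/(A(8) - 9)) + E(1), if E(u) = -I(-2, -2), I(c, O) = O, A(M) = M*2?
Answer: 258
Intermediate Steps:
A(M) = 2*M
E(u) = 2 (E(u) = -1*(-2) = 2)
64*((16 + 12)/(A(8) - 9)) + E(1) = 64*((16 + 12)/(2*8 - 9)) + 2 = 64*(28/(16 - 9)) + 2 = 64*(28/7) + 2 = 64*(28*(⅐)) + 2 = 64*4 + 2 = 256 + 2 = 258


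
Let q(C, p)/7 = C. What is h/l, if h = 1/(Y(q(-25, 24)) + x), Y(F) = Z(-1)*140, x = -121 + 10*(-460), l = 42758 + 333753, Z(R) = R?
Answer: -1/1830219971 ≈ -5.4638e-10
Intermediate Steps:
q(C, p) = 7*C
l = 376511
x = -4721 (x = -121 - 4600 = -4721)
Y(F) = -140 (Y(F) = -1*140 = -140)
h = -1/4861 (h = 1/(-140 - 4721) = 1/(-4861) = -1/4861 ≈ -0.00020572)
h/l = -1/4861/376511 = -1/4861*1/376511 = -1/1830219971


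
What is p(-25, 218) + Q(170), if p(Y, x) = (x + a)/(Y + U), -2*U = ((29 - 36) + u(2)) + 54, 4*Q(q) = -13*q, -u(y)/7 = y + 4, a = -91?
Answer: -61283/110 ≈ -557.12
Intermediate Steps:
u(y) = -28 - 7*y (u(y) = -7*(y + 4) = -7*(4 + y) = -28 - 7*y)
Q(q) = -13*q/4 (Q(q) = (-13*q)/4 = -13*q/4)
U = -5/2 (U = -(((29 - 36) + (-28 - 7*2)) + 54)/2 = -((-7 + (-28 - 14)) + 54)/2 = -((-7 - 42) + 54)/2 = -(-49 + 54)/2 = -½*5 = -5/2 ≈ -2.5000)
p(Y, x) = (-91 + x)/(-5/2 + Y) (p(Y, x) = (x - 91)/(Y - 5/2) = (-91 + x)/(-5/2 + Y))
p(-25, 218) + Q(170) = 2*(-91 + 218)/(-5 + 2*(-25)) - 13/4*170 = 2*127/(-5 - 50) - 1105/2 = 2*127/(-55) - 1105/2 = 2*(-1/55)*127 - 1105/2 = -254/55 - 1105/2 = -61283/110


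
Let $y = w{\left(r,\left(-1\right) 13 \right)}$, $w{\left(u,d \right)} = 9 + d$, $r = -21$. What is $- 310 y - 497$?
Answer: $743$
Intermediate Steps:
$y = -4$ ($y = 9 - 13 = -4$)
$- 310 y - 497 = \left(-310\right) \left(-4\right) - 497 = 1240 - 497 = 743$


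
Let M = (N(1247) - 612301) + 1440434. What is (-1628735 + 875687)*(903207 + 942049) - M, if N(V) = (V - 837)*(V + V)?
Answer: -1389568190961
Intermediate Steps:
N(V) = 2*V*(-837 + V) (N(V) = (-837 + V)*(2*V) = 2*V*(-837 + V))
M = 1850673 (M = (2*1247*(-837 + 1247) - 612301) + 1440434 = (2*1247*410 - 612301) + 1440434 = (1022540 - 612301) + 1440434 = 410239 + 1440434 = 1850673)
(-1628735 + 875687)*(903207 + 942049) - M = (-1628735 + 875687)*(903207 + 942049) - 1*1850673 = -753048*1845256 - 1850673 = -1389566340288 - 1850673 = -1389568190961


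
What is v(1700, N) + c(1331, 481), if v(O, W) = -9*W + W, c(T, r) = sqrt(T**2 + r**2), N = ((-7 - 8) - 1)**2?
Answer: -2048 + sqrt(2002922) ≈ -632.75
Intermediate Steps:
N = 256 (N = (-15 - 1)**2 = (-16)**2 = 256)
v(O, W) = -8*W
v(1700, N) + c(1331, 481) = -8*256 + sqrt(1331**2 + 481**2) = -2048 + sqrt(1771561 + 231361) = -2048 + sqrt(2002922)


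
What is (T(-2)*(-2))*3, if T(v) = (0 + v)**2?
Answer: -24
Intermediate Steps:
T(v) = v**2
(T(-2)*(-2))*3 = ((-2)**2*(-2))*3 = (4*(-2))*3 = -8*3 = -24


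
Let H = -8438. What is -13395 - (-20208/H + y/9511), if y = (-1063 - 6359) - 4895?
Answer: -537544079776/40126909 ≈ -13396.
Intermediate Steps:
y = -12317 (y = -7422 - 4895 = -12317)
-13395 - (-20208/H + y/9511) = -13395 - (-20208/(-8438) - 12317/9511) = -13395 - (-20208*(-1/8438) - 12317*1/9511) = -13395 - (10104/4219 - 12317/9511) = -13395 - 1*44133721/40126909 = -13395 - 44133721/40126909 = -537544079776/40126909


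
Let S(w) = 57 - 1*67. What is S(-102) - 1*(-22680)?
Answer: 22670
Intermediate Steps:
S(w) = -10 (S(w) = 57 - 67 = -10)
S(-102) - 1*(-22680) = -10 - 1*(-22680) = -10 + 22680 = 22670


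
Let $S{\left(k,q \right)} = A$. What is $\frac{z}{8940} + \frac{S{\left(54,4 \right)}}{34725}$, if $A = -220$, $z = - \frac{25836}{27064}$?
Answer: $- \frac{180422101}{28005962520} \approx -0.0064423$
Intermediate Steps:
$z = - \frac{6459}{6766}$ ($z = \left(-25836\right) \frac{1}{27064} = - \frac{6459}{6766} \approx -0.95463$)
$S{\left(k,q \right)} = -220$
$\frac{z}{8940} + \frac{S{\left(54,4 \right)}}{34725} = - \frac{6459}{6766 \cdot 8940} - \frac{220}{34725} = \left(- \frac{6459}{6766}\right) \frac{1}{8940} - \frac{44}{6945} = - \frac{2153}{20162680} - \frac{44}{6945} = - \frac{180422101}{28005962520}$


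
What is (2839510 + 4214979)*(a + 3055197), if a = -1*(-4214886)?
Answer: 51286720552587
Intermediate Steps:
a = 4214886
(2839510 + 4214979)*(a + 3055197) = (2839510 + 4214979)*(4214886 + 3055197) = 7054489*7270083 = 51286720552587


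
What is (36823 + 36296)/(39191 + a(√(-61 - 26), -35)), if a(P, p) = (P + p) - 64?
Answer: 98564412/52696019 - 73119*I*√87/1528184551 ≈ 1.8704 - 0.00044629*I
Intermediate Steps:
a(P, p) = -64 + P + p
(36823 + 36296)/(39191 + a(√(-61 - 26), -35)) = (36823 + 36296)/(39191 + (-64 + √(-61 - 26) - 35)) = 73119/(39191 + (-64 + √(-87) - 35)) = 73119/(39191 + (-64 + I*√87 - 35)) = 73119/(39191 + (-99 + I*√87)) = 73119/(39092 + I*√87)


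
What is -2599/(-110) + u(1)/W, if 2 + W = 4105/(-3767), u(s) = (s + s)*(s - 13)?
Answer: 40194641/1280290 ≈ 31.395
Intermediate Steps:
u(s) = 2*s*(-13 + s) (u(s) = (2*s)*(-13 + s) = 2*s*(-13 + s))
W = -11639/3767 (W = -2 + 4105/(-3767) = -2 + 4105*(-1/3767) = -2 - 4105/3767 = -11639/3767 ≈ -3.0897)
-2599/(-110) + u(1)/W = -2599/(-110) + (2*1*(-13 + 1))/(-11639/3767) = -2599*(-1/110) + (2*1*(-12))*(-3767/11639) = 2599/110 - 24*(-3767/11639) = 2599/110 + 90408/11639 = 40194641/1280290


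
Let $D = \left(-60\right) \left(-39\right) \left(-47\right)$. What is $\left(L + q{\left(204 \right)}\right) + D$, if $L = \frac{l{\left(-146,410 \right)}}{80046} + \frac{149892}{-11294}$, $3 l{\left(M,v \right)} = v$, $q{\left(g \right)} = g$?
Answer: $- \frac{74440379623607}{678029643} \approx -1.0979 \cdot 10^{5}$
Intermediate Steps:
$l{\left(M,v \right)} = \frac{v}{3}$
$D = -109980$ ($D = 2340 \left(-47\right) = -109980$)
$L = - \frac{8997533639}{678029643}$ ($L = \frac{\frac{1}{3} \cdot 410}{80046} + \frac{149892}{-11294} = \frac{410}{3} \cdot \frac{1}{80046} + 149892 \left(- \frac{1}{11294}\right) = \frac{205}{120069} - \frac{74946}{5647} = - \frac{8997533639}{678029643} \approx -13.27$)
$\left(L + q{\left(204 \right)}\right) + D = \left(- \frac{8997533639}{678029643} + 204\right) - 109980 = \frac{129320513533}{678029643} - 109980 = - \frac{74440379623607}{678029643}$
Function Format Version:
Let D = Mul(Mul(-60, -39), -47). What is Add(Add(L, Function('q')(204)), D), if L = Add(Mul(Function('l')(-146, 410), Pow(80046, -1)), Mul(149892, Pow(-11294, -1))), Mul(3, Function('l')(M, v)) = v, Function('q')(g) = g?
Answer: Rational(-74440379623607, 678029643) ≈ -1.0979e+5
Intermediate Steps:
Function('l')(M, v) = Mul(Rational(1, 3), v)
D = -109980 (D = Mul(2340, -47) = -109980)
L = Rational(-8997533639, 678029643) (L = Add(Mul(Mul(Rational(1, 3), 410), Pow(80046, -1)), Mul(149892, Pow(-11294, -1))) = Add(Mul(Rational(410, 3), Rational(1, 80046)), Mul(149892, Rational(-1, 11294))) = Add(Rational(205, 120069), Rational(-74946, 5647)) = Rational(-8997533639, 678029643) ≈ -13.270)
Add(Add(L, Function('q')(204)), D) = Add(Add(Rational(-8997533639, 678029643), 204), -109980) = Add(Rational(129320513533, 678029643), -109980) = Rational(-74440379623607, 678029643)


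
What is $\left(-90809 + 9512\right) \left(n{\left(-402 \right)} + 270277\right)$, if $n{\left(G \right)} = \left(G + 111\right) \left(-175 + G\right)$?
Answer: $-35623044648$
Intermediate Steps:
$n{\left(G \right)} = \left(-175 + G\right) \left(111 + G\right)$ ($n{\left(G \right)} = \left(111 + G\right) \left(-175 + G\right) = \left(-175 + G\right) \left(111 + G\right)$)
$\left(-90809 + 9512\right) \left(n{\left(-402 \right)} + 270277\right) = \left(-90809 + 9512\right) \left(\left(-19425 + \left(-402\right)^{2} - -25728\right) + 270277\right) = - 81297 \left(\left(-19425 + 161604 + 25728\right) + 270277\right) = - 81297 \left(167907 + 270277\right) = \left(-81297\right) 438184 = -35623044648$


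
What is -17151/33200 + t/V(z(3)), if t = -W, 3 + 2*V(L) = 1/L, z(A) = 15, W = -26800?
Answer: -6673388661/365200 ≈ -18273.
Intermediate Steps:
V(L) = -3/2 + 1/(2*L)
t = 26800 (t = -1*(-26800) = 26800)
-17151/33200 + t/V(z(3)) = -17151/33200 + 26800/(((½)*(1 - 3*15)/15)) = -17151*1/33200 + 26800/(((½)*(1/15)*(1 - 45))) = -17151/33200 + 26800/(((½)*(1/15)*(-44))) = -17151/33200 + 26800/(-22/15) = -17151/33200 + 26800*(-15/22) = -17151/33200 - 201000/11 = -6673388661/365200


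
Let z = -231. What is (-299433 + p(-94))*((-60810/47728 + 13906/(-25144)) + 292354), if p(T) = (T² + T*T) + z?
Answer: -772931039475297855/9375569 ≈ -8.2441e+10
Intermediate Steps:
p(T) = -231 + 2*T² (p(T) = (T² + T*T) - 231 = (T² + T²) - 231 = 2*T² - 231 = -231 + 2*T²)
(-299433 + p(-94))*((-60810/47728 + 13906/(-25144)) + 292354) = (-299433 + (-231 + 2*(-94)²))*((-60810/47728 + 13906/(-25144)) + 292354) = (-299433 + (-231 + 2*8836))*((-60810*1/47728 + 13906*(-1/25144)) + 292354) = (-299433 + (-231 + 17672))*((-30405/23864 - 6953/12572) + 292354) = (-299433 + 17441)*(-137044513/75004552 + 292354) = -281992*21927743750895/75004552 = -772931039475297855/9375569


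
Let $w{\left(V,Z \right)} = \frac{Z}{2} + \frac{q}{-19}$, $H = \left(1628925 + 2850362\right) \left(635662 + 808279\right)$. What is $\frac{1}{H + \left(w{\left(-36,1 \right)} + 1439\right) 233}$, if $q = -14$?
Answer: $\frac{38}{245777406454403} \approx 1.5461 \cdot 10^{-13}$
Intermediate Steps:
$H = 6467826150067$ ($H = 4479287 \cdot 1443941 = 6467826150067$)
$w{\left(V,Z \right)} = \frac{14}{19} + \frac{Z}{2}$ ($w{\left(V,Z \right)} = \frac{Z}{2} - \frac{14}{-19} = Z \frac{1}{2} - - \frac{14}{19} = \frac{Z}{2} + \frac{14}{19} = \frac{14}{19} + \frac{Z}{2}$)
$\frac{1}{H + \left(w{\left(-36,1 \right)} + 1439\right) 233} = \frac{1}{6467826150067 + \left(\left(\frac{14}{19} + \frac{1}{2} \cdot 1\right) + 1439\right) 233} = \frac{1}{6467826150067 + \left(\left(\frac{14}{19} + \frac{1}{2}\right) + 1439\right) 233} = \frac{1}{6467826150067 + \left(\frac{47}{38} + 1439\right) 233} = \frac{1}{6467826150067 + \frac{54729}{38} \cdot 233} = \frac{1}{6467826150067 + \frac{12751857}{38}} = \frac{1}{\frac{245777406454403}{38}} = \frac{38}{245777406454403}$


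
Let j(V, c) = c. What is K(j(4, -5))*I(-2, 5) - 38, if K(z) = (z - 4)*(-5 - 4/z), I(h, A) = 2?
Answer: 188/5 ≈ 37.600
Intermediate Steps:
K(z) = (-5 - 4/z)*(-4 + z) (K(z) = (-4 + z)*(-5 - 4/z) = (-5 - 4/z)*(-4 + z))
K(j(4, -5))*I(-2, 5) - 38 = (16 - 5*(-5) + 16/(-5))*2 - 38 = (16 + 25 + 16*(-1/5))*2 - 38 = (16 + 25 - 16/5)*2 - 38 = (189/5)*2 - 38 = 378/5 - 38 = 188/5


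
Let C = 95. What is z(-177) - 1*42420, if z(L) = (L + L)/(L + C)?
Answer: -1739043/41 ≈ -42416.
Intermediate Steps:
z(L) = 2*L/(95 + L) (z(L) = (L + L)/(L + 95) = (2*L)/(95 + L) = 2*L/(95 + L))
z(-177) - 1*42420 = 2*(-177)/(95 - 177) - 1*42420 = 2*(-177)/(-82) - 42420 = 2*(-177)*(-1/82) - 42420 = 177/41 - 42420 = -1739043/41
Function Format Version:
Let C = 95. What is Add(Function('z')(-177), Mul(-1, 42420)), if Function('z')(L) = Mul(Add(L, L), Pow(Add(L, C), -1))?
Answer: Rational(-1739043, 41) ≈ -42416.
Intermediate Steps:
Function('z')(L) = Mul(2, L, Pow(Add(95, L), -1)) (Function('z')(L) = Mul(Add(L, L), Pow(Add(L, 95), -1)) = Mul(Mul(2, L), Pow(Add(95, L), -1)) = Mul(2, L, Pow(Add(95, L), -1)))
Add(Function('z')(-177), Mul(-1, 42420)) = Add(Mul(2, -177, Pow(Add(95, -177), -1)), Mul(-1, 42420)) = Add(Mul(2, -177, Pow(-82, -1)), -42420) = Add(Mul(2, -177, Rational(-1, 82)), -42420) = Add(Rational(177, 41), -42420) = Rational(-1739043, 41)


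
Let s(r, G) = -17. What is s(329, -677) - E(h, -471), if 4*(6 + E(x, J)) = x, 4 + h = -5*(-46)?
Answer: -135/2 ≈ -67.500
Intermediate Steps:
h = 226 (h = -4 - 5*(-46) = -4 + 230 = 226)
E(x, J) = -6 + x/4
s(329, -677) - E(h, -471) = -17 - (-6 + (¼)*226) = -17 - (-6 + 113/2) = -17 - 1*101/2 = -17 - 101/2 = -135/2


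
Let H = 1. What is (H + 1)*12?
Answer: 24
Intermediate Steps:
(H + 1)*12 = (1 + 1)*12 = 2*12 = 24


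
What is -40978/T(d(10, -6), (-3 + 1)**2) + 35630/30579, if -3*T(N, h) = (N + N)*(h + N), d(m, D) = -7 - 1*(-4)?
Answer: -626497501/30579 ≈ -20488.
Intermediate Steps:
d(m, D) = -3 (d(m, D) = -7 + 4 = -3)
T(N, h) = -2*N*(N + h)/3 (T(N, h) = -(N + N)*(h + N)/3 = -2*N*(N + h)/3)
-40978/T(d(10, -6), (-3 + 1)**2) + 35630/30579 = -40978*1/(2*(-3 + (-3 + 1)**2)) + 35630/30579 = -40978*1/(2*(-3 + (-2)**2)) + 35630*(1/30579) = -40978*1/(2*(-3 + 4)) + 35630/30579 = -40978/((-2/3*(-3)*1)) + 35630/30579 = -40978/2 + 35630/30579 = -40978*1/2 + 35630/30579 = -20489 + 35630/30579 = -626497501/30579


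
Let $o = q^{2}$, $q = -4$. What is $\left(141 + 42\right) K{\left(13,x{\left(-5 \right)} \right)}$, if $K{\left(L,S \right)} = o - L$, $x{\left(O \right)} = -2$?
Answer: $549$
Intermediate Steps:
$o = 16$ ($o = \left(-4\right)^{2} = 16$)
$K{\left(L,S \right)} = 16 - L$
$\left(141 + 42\right) K{\left(13,x{\left(-5 \right)} \right)} = \left(141 + 42\right) \left(16 - 13\right) = 183 \left(16 - 13\right) = 183 \cdot 3 = 549$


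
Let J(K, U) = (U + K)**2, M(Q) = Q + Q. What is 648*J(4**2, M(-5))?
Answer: 23328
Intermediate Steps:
M(Q) = 2*Q
J(K, U) = (K + U)**2
648*J(4**2, M(-5)) = 648*(4**2 + 2*(-5))**2 = 648*(16 - 10)**2 = 648*6**2 = 648*36 = 23328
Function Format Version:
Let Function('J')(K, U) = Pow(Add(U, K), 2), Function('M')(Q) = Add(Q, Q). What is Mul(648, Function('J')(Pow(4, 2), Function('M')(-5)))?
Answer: 23328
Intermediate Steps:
Function('M')(Q) = Mul(2, Q)
Function('J')(K, U) = Pow(Add(K, U), 2)
Mul(648, Function('J')(Pow(4, 2), Function('M')(-5))) = Mul(648, Pow(Add(Pow(4, 2), Mul(2, -5)), 2)) = Mul(648, Pow(Add(16, -10), 2)) = Mul(648, Pow(6, 2)) = Mul(648, 36) = 23328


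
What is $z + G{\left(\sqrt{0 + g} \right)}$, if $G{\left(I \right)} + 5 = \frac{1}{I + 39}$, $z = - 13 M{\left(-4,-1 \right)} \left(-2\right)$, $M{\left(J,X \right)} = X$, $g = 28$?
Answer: $- \frac{46244}{1493} - \frac{2 \sqrt{7}}{1493} \approx -30.977$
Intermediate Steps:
$z = -26$ ($z = \left(-13\right) \left(-1\right) \left(-2\right) = 13 \left(-2\right) = -26$)
$G{\left(I \right)} = -5 + \frac{1}{39 + I}$ ($G{\left(I \right)} = -5 + \frac{1}{I + 39} = -5 + \frac{1}{39 + I}$)
$z + G{\left(\sqrt{0 + g} \right)} = -26 + \frac{-194 - 5 \sqrt{0 + 28}}{39 + \sqrt{0 + 28}} = -26 + \frac{-194 - 5 \sqrt{28}}{39 + \sqrt{28}} = -26 + \frac{-194 - 5 \cdot 2 \sqrt{7}}{39 + 2 \sqrt{7}} = -26 + \frac{-194 - 10 \sqrt{7}}{39 + 2 \sqrt{7}}$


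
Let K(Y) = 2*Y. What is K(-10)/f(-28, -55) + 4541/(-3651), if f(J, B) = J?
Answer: -13532/25557 ≈ -0.52948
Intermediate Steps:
K(-10)/f(-28, -55) + 4541/(-3651) = (2*(-10))/(-28) + 4541/(-3651) = -20*(-1/28) + 4541*(-1/3651) = 5/7 - 4541/3651 = -13532/25557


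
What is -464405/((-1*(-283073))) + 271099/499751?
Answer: -3170327672/2887061527 ≈ -1.0981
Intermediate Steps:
-464405/((-1*(-283073))) + 271099/499751 = -464405/283073 + 271099*(1/499751) = -464405*1/283073 + 271099/499751 = -464405/283073 + 271099/499751 = -3170327672/2887061527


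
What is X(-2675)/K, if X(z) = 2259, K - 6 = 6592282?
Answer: 2259/6592288 ≈ 0.00034267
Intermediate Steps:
K = 6592288 (K = 6 + 6592282 = 6592288)
X(-2675)/K = 2259/6592288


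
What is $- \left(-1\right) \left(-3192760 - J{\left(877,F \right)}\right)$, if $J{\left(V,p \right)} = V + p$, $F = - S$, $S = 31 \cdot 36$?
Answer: $-3192521$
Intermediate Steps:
$S = 1116$
$F = -1116$ ($F = \left(-1\right) 1116 = -1116$)
$- \left(-1\right) \left(-3192760 - J{\left(877,F \right)}\right) = - \left(-1\right) \left(-3192760 - \left(877 - 1116\right)\right) = - \left(-1\right) \left(-3192760 - -239\right) = - \left(-1\right) \left(-3192760 + 239\right) = - \left(-1\right) \left(-3192521\right) = \left(-1\right) 3192521 = -3192521$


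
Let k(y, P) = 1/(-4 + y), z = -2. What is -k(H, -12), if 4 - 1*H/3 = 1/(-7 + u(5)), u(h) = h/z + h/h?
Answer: -17/142 ≈ -0.11972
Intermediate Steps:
u(h) = 1 - h/2 (u(h) = h/(-2) + h/h = h*(-½) + 1 = -h/2 + 1 = 1 - h/2)
H = 210/17 (H = 12 - 3/(-7 + (1 - ½*5)) = 12 - 3/(-7 + (1 - 5/2)) = 12 - 3/(-7 - 3/2) = 12 - 3/(-17/2) = 12 - 3*(-2/17) = 12 + 6/17 = 210/17 ≈ 12.353)
-k(H, -12) = -1/(-4 + 210/17) = -1/142/17 = -1*17/142 = -17/142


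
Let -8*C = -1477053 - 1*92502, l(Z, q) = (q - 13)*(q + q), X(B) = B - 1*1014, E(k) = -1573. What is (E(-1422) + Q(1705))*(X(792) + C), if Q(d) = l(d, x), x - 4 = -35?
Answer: 1810784745/8 ≈ 2.2635e+8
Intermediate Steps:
x = -31 (x = 4 - 35 = -31)
X(B) = -1014 + B (X(B) = B - 1014 = -1014 + B)
l(Z, q) = 2*q*(-13 + q) (l(Z, q) = (-13 + q)*(2*q) = 2*q*(-13 + q))
C = 1569555/8 (C = -(-1477053 - 1*92502)/8 = -(-1477053 - 92502)/8 = -1/8*(-1569555) = 1569555/8 ≈ 1.9619e+5)
Q(d) = 2728 (Q(d) = 2*(-31)*(-13 - 31) = 2*(-31)*(-44) = 2728)
(E(-1422) + Q(1705))*(X(792) + C) = (-1573 + 2728)*((-1014 + 792) + 1569555/8) = 1155*(-222 + 1569555/8) = 1155*(1567779/8) = 1810784745/8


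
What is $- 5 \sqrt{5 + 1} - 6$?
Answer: $-6 - 5 \sqrt{6} \approx -18.247$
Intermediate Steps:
$- 5 \sqrt{5 + 1} - 6 = - 5 \sqrt{6} - 6 = -6 - 5 \sqrt{6}$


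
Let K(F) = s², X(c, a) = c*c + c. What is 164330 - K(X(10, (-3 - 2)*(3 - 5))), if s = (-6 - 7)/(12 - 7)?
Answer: 4108081/25 ≈ 1.6432e+5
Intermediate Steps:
s = -13/5 ≈ -2.6000
X(c, a) = c + c² (X(c, a) = c² + c = c + c²)
K(F) = 169/25 (K(F) = (-13/5)² = 169/25)
164330 - K(X(10, (-3 - 2)*(3 - 5))) = 164330 - 1*169/25 = 164330 - 169/25 = 4108081/25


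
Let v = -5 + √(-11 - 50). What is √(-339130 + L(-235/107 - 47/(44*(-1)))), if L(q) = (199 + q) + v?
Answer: √(-1878157730823 + 5541316*I*√61)/2354 ≈ 0.0067077 + 582.18*I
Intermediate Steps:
v = -5 + I*√61 (v = -5 + √(-61) = -5 + I*√61 ≈ -5.0 + 7.8102*I)
L(q) = 194 + q + I*√61 (L(q) = (199 + q) + (-5 + I*√61) = 194 + q + I*√61)
√(-339130 + L(-235/107 - 47/(44*(-1)))) = √(-339130 + (194 + (-235/107 - 47/(44*(-1))) + I*√61)) = √(-339130 + (194 + (-235*1/107 - 47/(-44)) + I*√61)) = √(-339130 + (194 + (-235/107 - 47*(-1/44)) + I*√61)) = √(-339130 + (194 + (-235/107 + 47/44) + I*√61)) = √(-339130 + (194 - 5311/4708 + I*√61)) = √(-339130 + (908041/4708 + I*√61)) = √(-1595715999/4708 + I*√61)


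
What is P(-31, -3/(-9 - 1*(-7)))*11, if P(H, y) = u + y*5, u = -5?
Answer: 55/2 ≈ 27.500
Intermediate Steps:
P(H, y) = -5 + 5*y (P(H, y) = -5 + y*5 = -5 + 5*y)
P(-31, -3/(-9 - 1*(-7)))*11 = (-5 + 5*(-3/(-9 - 1*(-7))))*11 = (-5 + 5*(-3/(-9 + 7)))*11 = (-5 + 5*(-3/(-2)))*11 = (-5 + 5*(-3*(-1/2)))*11 = (-5 + 5*(3/2))*11 = (-5 + 15/2)*11 = (5/2)*11 = 55/2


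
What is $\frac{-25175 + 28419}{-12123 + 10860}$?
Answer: $- \frac{3244}{1263} \approx -2.5685$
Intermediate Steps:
$\frac{-25175 + 28419}{-12123 + 10860} = \frac{3244}{-1263} = 3244 \left(- \frac{1}{1263}\right) = - \frac{3244}{1263}$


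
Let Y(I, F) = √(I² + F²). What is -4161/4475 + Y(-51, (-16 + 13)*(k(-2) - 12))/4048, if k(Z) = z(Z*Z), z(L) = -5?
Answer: -4161/4475 + 51*√2/4048 ≈ -0.91201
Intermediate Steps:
k(Z) = -5
Y(I, F) = √(F² + I²)
-4161/4475 + Y(-51, (-16 + 13)*(k(-2) - 12))/4048 = -4161/4475 + √(((-16 + 13)*(-5 - 12))² + (-51)²)/4048 = -4161*1/4475 + √((-3*(-17))² + 2601)*(1/4048) = -4161/4475 + √(51² + 2601)*(1/4048) = -4161/4475 + √(2601 + 2601)*(1/4048) = -4161/4475 + √5202*(1/4048) = -4161/4475 + (51*√2)*(1/4048) = -4161/4475 + 51*√2/4048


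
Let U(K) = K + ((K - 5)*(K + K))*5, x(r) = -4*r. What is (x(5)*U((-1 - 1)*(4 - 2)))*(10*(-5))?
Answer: 356000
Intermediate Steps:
U(K) = K + 10*K*(-5 + K) (U(K) = K + ((-5 + K)*(2*K))*5 = K + (2*K*(-5 + K))*5 = K + 10*K*(-5 + K))
(x(5)*U((-1 - 1)*(4 - 2)))*(10*(-5)) = ((-4*5)*(((-1 - 1)*(4 - 2))*(-49 + 10*((-1 - 1)*(4 - 2)))))*(10*(-5)) = -20*(-2*2)*(-49 + 10*(-2*2))*(-50) = -(-80)*(-49 + 10*(-4))*(-50) = -(-80)*(-49 - 40)*(-50) = -(-80)*(-89)*(-50) = -20*356*(-50) = -7120*(-50) = 356000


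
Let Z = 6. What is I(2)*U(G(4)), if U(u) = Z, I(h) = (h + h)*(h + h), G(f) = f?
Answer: 96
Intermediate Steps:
I(h) = 4*h**2 (I(h) = (2*h)*(2*h) = 4*h**2)
U(u) = 6
I(2)*U(G(4)) = (4*2**2)*6 = (4*4)*6 = 16*6 = 96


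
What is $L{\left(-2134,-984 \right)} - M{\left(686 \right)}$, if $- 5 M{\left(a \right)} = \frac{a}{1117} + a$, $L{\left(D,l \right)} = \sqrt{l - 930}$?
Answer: $\frac{766948}{5585} + i \sqrt{1914} \approx 137.32 + 43.749 i$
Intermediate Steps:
$L{\left(D,l \right)} = \sqrt{-930 + l}$
$M{\left(a \right)} = - \frac{1118 a}{5585}$ ($M{\left(a \right)} = - \frac{\frac{a}{1117} + a}{5} = - \frac{\frac{1118}{1117} a}{5} = - \frac{1118 a}{5585}$)
$L{\left(-2134,-984 \right)} - M{\left(686 \right)} = \sqrt{-930 - 984} - \left(- \frac{1118}{5585}\right) 686 = \sqrt{-1914} - - \frac{766948}{5585} = i \sqrt{1914} + \frac{766948}{5585} = \frac{766948}{5585} + i \sqrt{1914}$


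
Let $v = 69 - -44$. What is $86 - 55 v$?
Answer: $-6129$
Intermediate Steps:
$v = 113$ ($v = 69 + 44 = 113$)
$86 - 55 v = 86 - 6215 = -6129$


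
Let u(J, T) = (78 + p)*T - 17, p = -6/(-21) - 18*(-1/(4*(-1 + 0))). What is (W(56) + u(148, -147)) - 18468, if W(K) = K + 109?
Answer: -58333/2 ≈ -29167.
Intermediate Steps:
p = -59/14 (p = -6*(-1/21) - 18/((-4*(-1))) = 2/7 - 18/4 = 2/7 - 18*1/4 = 2/7 - 9/2 = -59/14 ≈ -4.2143)
W(K) = 109 + K
u(J, T) = -17 + 1033*T/14 (u(J, T) = (78 - 59/14)*T - 17 = 1033*T/14 - 17 = -17 + 1033*T/14)
(W(56) + u(148, -147)) - 18468 = ((109 + 56) + (-17 + (1033/14)*(-147))) - 18468 = (165 + (-17 - 21693/2)) - 18468 = (165 - 21727/2) - 18468 = -21397/2 - 18468 = -58333/2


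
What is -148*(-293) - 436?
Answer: 42928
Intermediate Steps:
-148*(-293) - 436 = 43364 - 436 = 42928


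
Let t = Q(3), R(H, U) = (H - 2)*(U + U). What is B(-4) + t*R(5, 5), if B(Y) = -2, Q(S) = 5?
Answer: 148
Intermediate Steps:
R(H, U) = 2*U*(-2 + H) (R(H, U) = (-2 + H)*(2*U) = 2*U*(-2 + H))
t = 5
B(-4) + t*R(5, 5) = -2 + 5*(2*5*(-2 + 5)) = -2 + 5*(2*5*3) = -2 + 5*30 = -2 + 150 = 148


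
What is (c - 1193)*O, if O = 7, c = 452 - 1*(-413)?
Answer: -2296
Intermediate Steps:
c = 865 (c = 452 + 413 = 865)
(c - 1193)*O = (865 - 1193)*7 = -328*7 = -2296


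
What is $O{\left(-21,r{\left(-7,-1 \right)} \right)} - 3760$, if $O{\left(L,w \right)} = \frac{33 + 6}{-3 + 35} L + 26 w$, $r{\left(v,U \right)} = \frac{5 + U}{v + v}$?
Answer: $- \frac{849637}{224} \approx -3793.0$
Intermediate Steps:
$r{\left(v,U \right)} = \frac{5 + U}{2 v}$
$O{\left(L,w \right)} = 26 w + \frac{39 L}{32}$ ($O{\left(L,w \right)} = \frac{39}{32} L + 26 w = 39 \cdot \frac{1}{32} L + 26 w = \frac{39 L}{32} + 26 w = 26 w + \frac{39 L}{32}$)
$O{\left(-21,r{\left(-7,-1 \right)} \right)} - 3760 = \left(26 \frac{5 - 1}{2 \left(-7\right)} + \frac{39}{32} \left(-21\right)\right) - 3760 = \left(26 \cdot \frac{1}{2} \left(- \frac{1}{7}\right) 4 - \frac{819}{32}\right) - 3760 = \left(26 \left(- \frac{2}{7}\right) - \frac{819}{32}\right) - 3760 = \left(- \frac{52}{7} - \frac{819}{32}\right) - 3760 = - \frac{7397}{224} - 3760 = - \frac{849637}{224}$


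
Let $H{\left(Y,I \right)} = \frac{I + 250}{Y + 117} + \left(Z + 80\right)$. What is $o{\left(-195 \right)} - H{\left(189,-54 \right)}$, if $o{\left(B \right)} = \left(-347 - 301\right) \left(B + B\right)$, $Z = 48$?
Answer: $\frac{38646478}{153} \approx 2.5259 \cdot 10^{5}$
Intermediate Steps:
$o{\left(B \right)} = - 1296 B$ ($o{\left(B \right)} = - 648 \cdot 2 B = - 1296 B$)
$H{\left(Y,I \right)} = 128 + \frac{250 + I}{117 + Y}$ ($H{\left(Y,I \right)} = \frac{I + 250}{Y + 117} + \left(48 + 80\right) = \frac{250 + I}{117 + Y} + 128 = 128 + \frac{250 + I}{117 + Y}$)
$o{\left(-195 \right)} - H{\left(189,-54 \right)} = \left(-1296\right) \left(-195\right) - \frac{15226 - 54 + 128 \cdot 189}{117 + 189} = 252720 - \frac{15226 - 54 + 24192}{306} = 252720 - \frac{1}{306} \cdot 39364 = 252720 - \frac{19682}{153} = \frac{38646478}{153}$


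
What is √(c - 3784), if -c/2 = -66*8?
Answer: 2*I*√682 ≈ 52.23*I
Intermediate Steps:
c = 1056 (c = -(-132)*8 = -2*(-528) = 1056)
√(c - 3784) = √(1056 - 3784) = √(-2728) = 2*I*√682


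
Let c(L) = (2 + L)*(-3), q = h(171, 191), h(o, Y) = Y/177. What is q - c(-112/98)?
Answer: 4523/1239 ≈ 3.6505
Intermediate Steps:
h(o, Y) = Y/177 (h(o, Y) = Y*(1/177) = Y/177)
q = 191/177 (q = (1/177)*191 = 191/177 ≈ 1.0791)
c(L) = -6 - 3*L
q - c(-112/98) = 191/177 - (-6 - (-336)/98) = 191/177 - (-6 - 3*(-8/7)) = 191/177 - (-6 + 24/7) = 191/177 - 1*(-18/7) = 191/177 + 18/7 = 4523/1239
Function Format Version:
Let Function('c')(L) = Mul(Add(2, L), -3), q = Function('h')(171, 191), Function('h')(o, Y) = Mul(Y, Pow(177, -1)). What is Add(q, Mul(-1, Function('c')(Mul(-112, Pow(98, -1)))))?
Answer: Rational(4523, 1239) ≈ 3.6505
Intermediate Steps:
Function('h')(o, Y) = Mul(Rational(1, 177), Y) (Function('h')(o, Y) = Mul(Y, Rational(1, 177)) = Mul(Rational(1, 177), Y))
q = Rational(191, 177) (q = Mul(Rational(1, 177), 191) = Rational(191, 177) ≈ 1.0791)
Function('c')(L) = Add(-6, Mul(-3, L))
Add(q, Mul(-1, Function('c')(Mul(-112, Pow(98, -1))))) = Add(Rational(191, 177), Mul(-1, Add(-6, Mul(-3, Mul(-112, Pow(98, -1)))))) = Add(Rational(191, 177), Mul(-1, Add(-6, Mul(-3, Mul(-112, Rational(1, 98)))))) = Add(Rational(191, 177), Mul(-1, Add(-6, Mul(-3, Rational(-8, 7))))) = Add(Rational(191, 177), Mul(-1, Add(-6, Rational(24, 7)))) = Add(Rational(191, 177), Mul(-1, Rational(-18, 7))) = Add(Rational(191, 177), Rational(18, 7)) = Rational(4523, 1239)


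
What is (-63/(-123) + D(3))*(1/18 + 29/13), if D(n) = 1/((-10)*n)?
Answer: 63023/57564 ≈ 1.0948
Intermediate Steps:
D(n) = -1/(10*n)
(-63/(-123) + D(3))*(1/18 + 29/13) = (-63/(-123) - ⅒/3)*(1/18 + 29/13) = (-63*(-1/123) - ⅒*⅓)*(1*(1/18) + 29*(1/13)) = (21/41 - 1/30)*(1/18 + 29/13) = (589/1230)*(535/234) = 63023/57564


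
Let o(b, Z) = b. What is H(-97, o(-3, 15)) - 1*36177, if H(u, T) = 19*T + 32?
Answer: -36202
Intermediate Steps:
H(u, T) = 32 + 19*T
H(-97, o(-3, 15)) - 1*36177 = (32 + 19*(-3)) - 1*36177 = (32 - 57) - 36177 = -25 - 36177 = -36202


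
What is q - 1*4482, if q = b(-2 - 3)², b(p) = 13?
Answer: -4313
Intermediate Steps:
q = 169 (q = 13² = 169)
q - 1*4482 = 169 - 1*4482 = 169 - 4482 = -4313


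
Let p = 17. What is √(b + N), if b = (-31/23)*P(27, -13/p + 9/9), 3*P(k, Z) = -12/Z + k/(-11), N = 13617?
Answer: √873147781/253 ≈ 116.79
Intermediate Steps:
P(k, Z) = -4/Z - k/33 (P(k, Z) = (-12/Z + k/(-11))/3 = (-12/Z + k*(-1/11))/3 = (-12/Z - k/11)/3 = -4/Z - k/33)
b = 6076/253 (b = (-31/23)*(-4/(-13/17 + 9/9) - 1/33*27) = (-31*1/23)*(-4/(-13*1/17 + 9*(⅑)) - 9/11) = -31*(-4/(-13/17 + 1) - 9/11)/23 = -31*(-4/4/17 - 9/11)/23 = -31*(-4*17/4 - 9/11)/23 = -31*(-17 - 9/11)/23 = -31/23*(-196/11) = 6076/253 ≈ 24.016)
√(b + N) = √(6076/253 + 13617) = √(3451177/253) = √873147781/253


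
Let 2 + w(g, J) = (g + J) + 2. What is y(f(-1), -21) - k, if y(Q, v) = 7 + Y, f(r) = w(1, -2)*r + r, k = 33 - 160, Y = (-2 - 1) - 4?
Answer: 127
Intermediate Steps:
w(g, J) = J + g (w(g, J) = -2 + ((g + J) + 2) = -2 + ((J + g) + 2) = -2 + (2 + J + g) = J + g)
Y = -7 (Y = -3 - 4 = -7)
k = -127
f(r) = 0 (f(r) = (-2 + 1)*r + r = -r + r = 0)
y(Q, v) = 0 (y(Q, v) = 7 - 7 = 0)
y(f(-1), -21) - k = 0 - 1*(-127) = 0 + 127 = 127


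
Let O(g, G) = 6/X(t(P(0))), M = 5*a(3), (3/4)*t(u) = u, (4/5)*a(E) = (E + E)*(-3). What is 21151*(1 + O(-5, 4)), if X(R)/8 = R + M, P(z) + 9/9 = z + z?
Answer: 28701907/1366 ≈ 21012.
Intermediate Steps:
P(z) = -1 + 2*z (P(z) = -1 + (z + z) = -1 + 2*z)
a(E) = -15*E/2 (a(E) = 5*((E + E)*(-3))/4 = 5*((2*E)*(-3))/4 = 5*(-6*E)/4 = -15*E/2)
t(u) = 4*u/3
M = -225/2 (M = 5*(-15/2*3) = 5*(-45/2) = -225/2 ≈ -112.50)
X(R) = -900 + 8*R (X(R) = 8*(R - 225/2) = 8*(-225/2 + R) = -900 + 8*R)
O(g, G) = -9/1366 (O(g, G) = 6/(-900 + 8*(4*(-1 + 2*0)/3)) = 6/(-900 + 8*(4*(-1 + 0)/3)) = 6/(-900 + 8*((4/3)*(-1))) = 6/(-900 + 8*(-4/3)) = 6/(-900 - 32/3) = 6/(-2732/3) = 6*(-3/2732) = -9/1366)
21151*(1 + O(-5, 4)) = 21151*(1 - 9/1366) = 21151*(1357/1366) = 28701907/1366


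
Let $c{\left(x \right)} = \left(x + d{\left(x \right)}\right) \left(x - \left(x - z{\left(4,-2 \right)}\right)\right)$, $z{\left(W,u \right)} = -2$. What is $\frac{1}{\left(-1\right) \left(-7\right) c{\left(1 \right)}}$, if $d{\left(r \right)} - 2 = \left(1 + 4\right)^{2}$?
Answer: $- \frac{1}{392} \approx -0.002551$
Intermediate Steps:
$d{\left(r \right)} = 27$ ($d{\left(r \right)} = 2 + \left(1 + 4\right)^{2} = 2 + 5^{2} = 2 + 25 = 27$)
$c{\left(x \right)} = -54 - 2 x$ ($c{\left(x \right)} = \left(x + 27\right) \left(x - \left(2 + x\right)\right) = \left(27 + x\right) \left(-2\right) = -54 - 2 x$)
$\frac{1}{\left(-1\right) \left(-7\right) c{\left(1 \right)}} = \frac{1}{\left(-1\right) \left(-7\right) \left(-54 - 2\right)} = \frac{1}{7 \left(-54 - 2\right)} = \frac{1}{7 \left(-56\right)} = \frac{1}{-392} = - \frac{1}{392}$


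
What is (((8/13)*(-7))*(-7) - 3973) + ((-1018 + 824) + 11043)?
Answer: 89780/13 ≈ 6906.2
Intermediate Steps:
(((8/13)*(-7))*(-7) - 3973) + ((-1018 + 824) + 11043) = (((8*(1/13))*(-7))*(-7) - 3973) + (-194 + 11043) = (((8/13)*(-7))*(-7) - 3973) + 10849 = (-56/13*(-7) - 3973) + 10849 = (392/13 - 3973) + 10849 = -51257/13 + 10849 = 89780/13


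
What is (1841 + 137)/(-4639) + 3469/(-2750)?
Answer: -21532191/12757250 ≈ -1.6878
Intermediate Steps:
(1841 + 137)/(-4639) + 3469/(-2750) = 1978*(-1/4639) + 3469*(-1/2750) = -1978/4639 - 3469/2750 = -21532191/12757250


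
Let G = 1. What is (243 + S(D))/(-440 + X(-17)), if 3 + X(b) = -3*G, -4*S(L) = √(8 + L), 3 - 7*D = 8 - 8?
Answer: -243/446 + √413/12488 ≈ -0.54322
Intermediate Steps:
D = 3/7 (D = 3/7 - (8 - 8)/7 = 3/7 - ⅐*0 = 3/7 + 0 = 3/7 ≈ 0.42857)
S(L) = -√(8 + L)/4
X(b) = -6 (X(b) = -3 - 3*1 = -3 - 3 = -6)
(243 + S(D))/(-440 + X(-17)) = (243 - √(8 + 3/7)/4)/(-440 - 6) = (243 - √413/28)/(-446) = (243 - √413/28)*(-1/446) = -243/446 + √413/12488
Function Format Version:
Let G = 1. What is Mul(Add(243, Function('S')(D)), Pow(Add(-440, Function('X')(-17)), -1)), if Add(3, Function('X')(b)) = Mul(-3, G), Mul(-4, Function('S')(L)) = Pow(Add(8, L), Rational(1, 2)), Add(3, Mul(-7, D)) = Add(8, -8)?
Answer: Add(Rational(-243, 446), Mul(Rational(1, 12488), Pow(413, Rational(1, 2)))) ≈ -0.54322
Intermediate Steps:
D = Rational(3, 7) (D = Add(Rational(3, 7), Mul(Rational(-1, 7), Add(8, -8))) = Add(Rational(3, 7), Mul(Rational(-1, 7), 0)) = Add(Rational(3, 7), 0) = Rational(3, 7) ≈ 0.42857)
Function('S')(L) = Mul(Rational(-1, 4), Pow(Add(8, L), Rational(1, 2)))
Function('X')(b) = -6 (Function('X')(b) = Add(-3, Mul(-3, 1)) = Add(-3, -3) = -6)
Mul(Add(243, Function('S')(D)), Pow(Add(-440, Function('X')(-17)), -1)) = Mul(Add(243, Mul(Rational(-1, 4), Pow(Add(8, Rational(3, 7)), Rational(1, 2)))), Pow(Add(-440, -6), -1)) = Mul(Add(243, Mul(Rational(-1, 4), Pow(Rational(59, 7), Rational(1, 2)))), Pow(-446, -1)) = Mul(Add(243, Mul(Rational(-1, 4), Mul(Rational(1, 7), Pow(413, Rational(1, 2))))), Rational(-1, 446)) = Mul(Add(243, Mul(Rational(-1, 28), Pow(413, Rational(1, 2)))), Rational(-1, 446)) = Add(Rational(-243, 446), Mul(Rational(1, 12488), Pow(413, Rational(1, 2))))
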